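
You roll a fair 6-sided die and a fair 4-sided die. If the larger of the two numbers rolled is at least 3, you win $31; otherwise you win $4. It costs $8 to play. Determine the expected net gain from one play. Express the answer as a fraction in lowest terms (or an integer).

37/2 dollars

E[payout] = (1/6)·4 + (5/6)·31 = 53/2
Expected profit = 53/2 − 8 = 37/2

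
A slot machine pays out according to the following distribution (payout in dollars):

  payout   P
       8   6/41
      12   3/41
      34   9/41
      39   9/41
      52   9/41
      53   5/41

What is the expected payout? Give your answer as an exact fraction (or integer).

1474/41 dollars

E[X] = (6/41)·8 + (3/41)·12 + (9/41)·34 + (9/41)·39 + (9/41)·52 + (5/41)·53
     = 1474/41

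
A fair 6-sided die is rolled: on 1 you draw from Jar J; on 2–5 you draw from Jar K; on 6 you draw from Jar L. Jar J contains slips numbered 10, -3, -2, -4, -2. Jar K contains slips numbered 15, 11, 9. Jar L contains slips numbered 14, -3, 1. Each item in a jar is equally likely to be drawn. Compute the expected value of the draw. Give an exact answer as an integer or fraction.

757/90

E[X | Jar J] = (10 − 3 − 2 − 4 − 2)/5 = -1/5
E[X | Jar K] = (15 + 11 + 9)/3 = 35/3
E[X | Jar L] = (14 − 3 + 1)/3 = 4
E[X] = (1/6)·(-1/5) + (2/3)·35/3 + (1/6)·4 = 757/90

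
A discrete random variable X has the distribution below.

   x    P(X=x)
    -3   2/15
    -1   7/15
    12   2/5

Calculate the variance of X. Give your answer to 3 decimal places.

43.796

E[X] = (2/15)·(-3) + (7/15)·(-1) + (2/5)·12 = 59/15
E[X²] = (2/15)·9 + (7/15)·1 + (2/5)·144 = 889/15
Var(X) = 889/15 − (59/15)² = 9854/225 ≈ 43.796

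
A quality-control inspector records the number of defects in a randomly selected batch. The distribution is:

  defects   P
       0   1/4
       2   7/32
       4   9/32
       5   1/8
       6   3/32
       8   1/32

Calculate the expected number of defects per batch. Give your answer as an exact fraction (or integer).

3

E[X] = (1/4)·0 + (7/32)·2 + (9/32)·4 + (1/8)·5 + (3/32)·6 + (1/32)·8
     = 3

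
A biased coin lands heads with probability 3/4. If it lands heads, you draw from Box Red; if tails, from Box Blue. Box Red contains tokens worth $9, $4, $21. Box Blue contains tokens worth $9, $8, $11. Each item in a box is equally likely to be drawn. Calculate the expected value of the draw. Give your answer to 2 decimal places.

$10.83

E[X | Box Red] = (9 + 4 + 21)/3 = 34/3
E[X | Box Blue] = (9 + 8 + 11)/3 = 28/3
E[X] = (3/4)·34/3 + (1/4)·28/3 = 65/6 ≈ 10.83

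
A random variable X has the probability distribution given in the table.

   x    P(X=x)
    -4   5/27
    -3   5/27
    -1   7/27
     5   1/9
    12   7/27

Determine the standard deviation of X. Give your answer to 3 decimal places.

E[X] = 19/9, E[X²] = 45
Var(X) = E[X²] − (E[X])² = 45 − 361/81 = 3284/81
SD(X) = √(3284/81) ≈ 6.367

6.367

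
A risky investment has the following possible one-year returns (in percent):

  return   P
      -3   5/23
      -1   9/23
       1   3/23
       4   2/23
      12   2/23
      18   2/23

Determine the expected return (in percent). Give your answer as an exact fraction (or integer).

E[X] = (5/23)·(-3) + (9/23)·(-1) + (3/23)·1 + (2/23)·4 + (2/23)·12 + (2/23)·18
     = 47/23

47/23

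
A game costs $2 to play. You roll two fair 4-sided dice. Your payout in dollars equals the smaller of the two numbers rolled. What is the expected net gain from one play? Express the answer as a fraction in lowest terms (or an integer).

-1/8 dollars

Distribution of the smaller of the two numbers rolled: 1 w.p. 7/16, 2 w.p. 5/16, 3 w.p. 3/16, 4 w.p. 1/16
E[payout] = (7/16)·1 + (5/16)·2 + (3/16)·3 + (1/16)·4 = 15/8
Expected profit = 15/8 − 2 = -1/8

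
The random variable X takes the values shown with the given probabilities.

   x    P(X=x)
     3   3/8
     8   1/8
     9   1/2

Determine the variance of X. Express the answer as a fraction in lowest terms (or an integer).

E[X] = (3/8)·3 + (1/8)·8 + (1/2)·9 = 53/8
E[X²] = (3/8)·9 + (1/8)·64 + (1/2)·81 = 415/8
Var(X) = 415/8 − (53/8)² = 511/64

511/64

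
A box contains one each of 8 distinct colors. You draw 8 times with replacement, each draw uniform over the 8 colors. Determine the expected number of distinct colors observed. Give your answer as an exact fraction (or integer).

Let Xⱼ=1 if type j appears at least once. P(Xⱼ=1) = 1 − ((8−1)/8)^8 = 11012415/16777216.
E[#distinct] = 8·11012415/16777216 = 11012415/2097152.

11012415/2097152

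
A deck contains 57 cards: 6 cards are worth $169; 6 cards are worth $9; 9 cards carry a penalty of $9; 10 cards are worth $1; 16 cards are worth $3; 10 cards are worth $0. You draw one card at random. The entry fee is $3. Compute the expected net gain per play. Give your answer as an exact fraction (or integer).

46/3 dollars

E[payout] = (6/57)·169 + (6/57)·9 + (9/57)·(-9) + (10/57)·1 + (16/57)·3 + (10/57)·0 = 55/3
Expected profit = 55/3 − 3 = 46/3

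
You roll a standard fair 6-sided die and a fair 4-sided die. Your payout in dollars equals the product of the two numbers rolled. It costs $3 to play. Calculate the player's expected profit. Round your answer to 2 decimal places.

Distribution of the product of the two numbers rolled: 1 w.p. 1/24, 2 w.p. 1/12, 3 w.p. 1/12, 4 w.p. 1/8, 5 w.p. 1/24, 6 w.p. 1/8, …
E[payout] = (1/24)·1 + (1/12)·2 + (1/12)·3 + (1/8)·4 + (1/24)·5 + (1/8)·6 + (1/12)·8 + (1/24)·9 + (1/24)·10 + (1/8)·12 + (1/24)·15 + (1/24)·16 + (1/24)·18 + (1/24)·20 + (1/24)·24 = 35/4
Expected profit = 35/4 − 3 = 23/4 ≈ $5.75

$5.75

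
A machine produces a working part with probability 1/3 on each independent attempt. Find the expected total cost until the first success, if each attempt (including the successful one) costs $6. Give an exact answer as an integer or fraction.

$18

E[#attempts] = 1/p = 3; E[cost] = 6·3 = 18.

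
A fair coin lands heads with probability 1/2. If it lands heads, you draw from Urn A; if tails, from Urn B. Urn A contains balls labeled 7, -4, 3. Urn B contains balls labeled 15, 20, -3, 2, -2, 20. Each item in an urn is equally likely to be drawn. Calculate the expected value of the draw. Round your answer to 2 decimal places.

E[X | Urn A] = (7 − 4 + 3)/3 = 2
E[X | Urn B] = (15 + 20 − 3 + 2 − 2 + 20)/6 = 26/3
E[X] = (1/2)·2 + (1/2)·26/3 = 16/3 ≈ 5.33

5.33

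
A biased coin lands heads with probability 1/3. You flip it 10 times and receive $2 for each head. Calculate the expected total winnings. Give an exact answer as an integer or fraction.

20/3 dollars

E[#heads] = 10·1/3 = 10/3 (linearity over flips).
E[winnings] = 2·10/3 = 20/3.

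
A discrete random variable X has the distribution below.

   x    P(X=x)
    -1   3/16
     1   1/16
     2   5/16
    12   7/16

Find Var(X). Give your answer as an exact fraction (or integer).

E[X] = (3/16)·(-1) + (1/16)·1 + (5/16)·2 + (7/16)·12 = 23/4
E[X²] = (3/16)·1 + (1/16)·1 + (5/16)·4 + (7/16)·144 = 129/2
Var(X) = 129/2 − (23/4)² = 503/16

503/16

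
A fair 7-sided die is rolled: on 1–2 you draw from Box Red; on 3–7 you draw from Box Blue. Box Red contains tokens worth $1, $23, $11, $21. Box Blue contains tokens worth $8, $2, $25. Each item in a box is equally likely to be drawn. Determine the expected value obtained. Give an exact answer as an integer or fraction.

37/3 dollars

E[X | Box Red] = (1 + 23 + 11 + 21)/4 = 14
E[X | Box Blue] = (8 + 2 + 25)/3 = 35/3
E[X] = (2/7)·14 + (5/7)·35/3 = 37/3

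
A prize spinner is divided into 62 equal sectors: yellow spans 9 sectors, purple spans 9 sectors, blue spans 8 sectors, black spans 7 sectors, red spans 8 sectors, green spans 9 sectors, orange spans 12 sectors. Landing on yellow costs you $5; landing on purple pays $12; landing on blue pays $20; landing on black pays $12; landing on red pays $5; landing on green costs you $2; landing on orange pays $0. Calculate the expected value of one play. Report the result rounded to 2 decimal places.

E[payout] = (9/62)·(-5) + (9/62)·12 + (8/62)·20 + (7/62)·12 + (8/62)·5 + (9/62)·(-2) + (12/62)·0 = 329/62
≈ $5.31

$5.31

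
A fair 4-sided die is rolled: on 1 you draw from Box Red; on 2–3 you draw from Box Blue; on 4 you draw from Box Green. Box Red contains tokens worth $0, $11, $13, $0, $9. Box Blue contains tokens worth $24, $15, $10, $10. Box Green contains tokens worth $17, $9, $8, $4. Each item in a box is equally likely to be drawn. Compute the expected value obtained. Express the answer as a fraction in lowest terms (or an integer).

E[X | Box Red] = (0 + 11 + 13 + 0 + 9)/5 = 33/5
E[X | Box Blue] = (24 + 15 + 10 + 10)/4 = 59/4
E[X | Box Green] = (17 + 9 + 8 + 4)/4 = 19/2
E[X] = (1/4)·33/5 + (1/2)·59/4 + (1/4)·19/2 = 57/5

57/5 dollars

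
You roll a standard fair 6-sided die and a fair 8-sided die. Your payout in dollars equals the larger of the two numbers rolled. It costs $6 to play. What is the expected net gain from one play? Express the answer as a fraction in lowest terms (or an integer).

-37/48 dollars

Distribution of the larger of the two numbers rolled: 1 w.p. 1/48, 2 w.p. 1/16, 3 w.p. 5/48, 4 w.p. 7/48, 5 w.p. 3/16, 6 w.p. 11/48, …
E[payout] = (1/48)·1 + (1/16)·2 + (5/48)·3 + (7/48)·4 + (3/16)·5 + (11/48)·6 + (1/8)·7 + (1/8)·8 = 251/48
Expected profit = 251/48 − 6 = -37/48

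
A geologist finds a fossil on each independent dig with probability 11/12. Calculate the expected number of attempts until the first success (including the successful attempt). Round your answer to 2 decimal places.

For a geometric distribution, E[trials] = 1/p = 1/(11/12) = 12/11.
≈ 1.09

1.09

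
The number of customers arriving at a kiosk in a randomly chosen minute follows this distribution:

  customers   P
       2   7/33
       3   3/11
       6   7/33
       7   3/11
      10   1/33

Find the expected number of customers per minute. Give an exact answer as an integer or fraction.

E[X] = (7/33)·2 + (3/11)·3 + (7/33)·6 + (3/11)·7 + (1/33)·10
     = 52/11

52/11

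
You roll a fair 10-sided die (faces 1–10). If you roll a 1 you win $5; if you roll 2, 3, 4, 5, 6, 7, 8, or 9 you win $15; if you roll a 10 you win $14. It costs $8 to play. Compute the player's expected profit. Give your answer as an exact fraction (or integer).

E[payout] = (1/10)·5 + (1/10)·14 + (4/5)·15 = 139/10
Expected profit = 139/10 − 8 = 59/10

59/10 dollars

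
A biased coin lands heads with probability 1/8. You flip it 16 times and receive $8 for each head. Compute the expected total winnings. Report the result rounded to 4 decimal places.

$16.0000

E[#heads] = 16·1/8 = 2 (linearity over flips).
E[winnings] = 8·2 = 16.
≈ 16.0000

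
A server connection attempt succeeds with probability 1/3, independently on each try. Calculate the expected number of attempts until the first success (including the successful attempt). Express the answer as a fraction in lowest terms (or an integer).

For a geometric distribution, E[trials] = 1/p = 1/(1/3) = 3.

3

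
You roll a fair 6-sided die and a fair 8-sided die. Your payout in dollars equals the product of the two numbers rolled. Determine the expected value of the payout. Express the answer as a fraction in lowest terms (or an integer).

Distribution of the product of the two numbers rolled: 1 w.p. 1/48, 2 w.p. 1/24, 3 w.p. 1/24, 4 w.p. 1/16, 5 w.p. 1/24, 6 w.p. 1/12, …
E[payout] = (1/48)·1 + (1/24)·2 + (1/24)·3 + (1/16)·4 + (1/24)·5 + (1/12)·6 + (1/48)·7 + (1/16)·8 + (1/48)·9 + (1/24)·10 + (1/12)·12 + (1/48)·14 + (1/24)·15 + (1/24)·16 + (1/24)·18 + (1/24)·20 + (1/48)·21 + (1/16)·24 + (1/48)·25 + (1/48)·28 + (1/24)·30 + (1/48)·32 + (1/48)·35 + (1/48)·36 + (1/48)·40 + (1/48)·42 + (1/48)·48 = 63/4

63/4 dollars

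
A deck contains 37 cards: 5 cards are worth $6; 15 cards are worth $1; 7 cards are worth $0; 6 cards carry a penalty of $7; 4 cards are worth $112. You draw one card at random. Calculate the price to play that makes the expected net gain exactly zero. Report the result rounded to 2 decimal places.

E[payout] = (5/37)·6 + (15/37)·1 + (7/37)·0 + (6/37)·(-7) + (4/37)·112 = 451/37
Fair fee = E[payout] = 451/37 ≈ $12.19

$12.19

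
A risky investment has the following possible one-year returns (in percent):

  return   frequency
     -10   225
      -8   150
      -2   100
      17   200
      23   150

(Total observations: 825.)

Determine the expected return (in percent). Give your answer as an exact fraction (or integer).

128/33

Total = 825, so P(return=-10) = 225/825, etc.
E[X] = (3/11)·(-10) + (2/11)·(-8) + (4/33)·(-2) + (8/33)·17 + (2/11)·23
     = 128/33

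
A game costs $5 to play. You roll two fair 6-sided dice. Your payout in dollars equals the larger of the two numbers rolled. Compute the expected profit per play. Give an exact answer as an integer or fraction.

Distribution of the larger of the two numbers rolled: 1 w.p. 1/36, 2 w.p. 1/12, 3 w.p. 5/36, 4 w.p. 7/36, 5 w.p. 1/4, 6 w.p. 11/36
E[payout] = (1/36)·1 + (1/12)·2 + (5/36)·3 + (7/36)·4 + (1/4)·5 + (11/36)·6 = 161/36
Expected profit = 161/36 − 5 = -19/36

-19/36 dollars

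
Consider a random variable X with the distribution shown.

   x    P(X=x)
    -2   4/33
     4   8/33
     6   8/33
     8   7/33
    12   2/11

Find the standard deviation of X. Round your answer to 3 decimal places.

4.015

E[X] = 200/33, E[X²] = 1744/33
Var(X) = E[X²] − (E[X])² = 1744/33 − 40000/1089 = 17552/1089
SD(X) = √(17552/1089) ≈ 4.015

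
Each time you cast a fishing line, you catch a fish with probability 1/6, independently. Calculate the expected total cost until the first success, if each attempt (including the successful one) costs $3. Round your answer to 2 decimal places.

$18.00

E[#attempts] = 1/p = 6; E[cost] = 3·6 = 18.
≈ 18.00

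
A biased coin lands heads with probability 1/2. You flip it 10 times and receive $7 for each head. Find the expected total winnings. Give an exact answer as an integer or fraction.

E[#heads] = 10·1/2 = 5 (linearity over flips).
E[winnings] = 7·5 = 35.

$35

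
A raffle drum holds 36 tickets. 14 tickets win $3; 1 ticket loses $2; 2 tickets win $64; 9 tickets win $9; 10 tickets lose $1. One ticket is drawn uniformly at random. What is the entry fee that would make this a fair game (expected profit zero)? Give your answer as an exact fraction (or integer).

E[payout] = (14/36)·3 + (1/36)·(-2) + (2/36)·64 + (9/36)·9 + (10/36)·(-1) = 239/36
Fair fee = E[payout] = 239/36

239/36 dollars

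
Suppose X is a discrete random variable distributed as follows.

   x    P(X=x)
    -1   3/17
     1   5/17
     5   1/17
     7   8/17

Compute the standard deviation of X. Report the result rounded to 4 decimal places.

3.3566

E[X] = 63/17, E[X²] = 25
Var(X) = E[X²] − (E[X])² = 25 − 3969/289 = 3256/289
SD(X) = √(3256/289) ≈ 3.3566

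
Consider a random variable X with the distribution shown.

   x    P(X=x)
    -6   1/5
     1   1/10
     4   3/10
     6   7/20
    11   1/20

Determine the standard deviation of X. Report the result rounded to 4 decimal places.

E[X] = 11/4, E[X²] = 123/4
Var(X) = E[X²] − (E[X])² = 123/4 − 121/16 = 371/16
SD(X) = √(371/16) ≈ 4.8153

4.8153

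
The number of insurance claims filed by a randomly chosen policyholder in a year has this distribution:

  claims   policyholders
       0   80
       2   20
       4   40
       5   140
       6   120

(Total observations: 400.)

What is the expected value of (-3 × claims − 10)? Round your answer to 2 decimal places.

Total = 400, so P(claims=0) = 80/400, etc.
E[-3x-10] = (1/5)·(-10) + (1/20)·(-16) + (1/10)·(-22) + (7/20)·(-25) + (3/10)·(-28)
     = -443/20 ≈ -22.15

-22.15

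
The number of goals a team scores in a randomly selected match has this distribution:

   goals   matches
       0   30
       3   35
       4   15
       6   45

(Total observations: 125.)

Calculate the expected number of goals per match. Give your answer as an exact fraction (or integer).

Total = 125, so P(goals=0) = 30/125, etc.
E[X] = (6/25)·0 + (7/25)·3 + (3/25)·4 + (9/25)·6
     = 87/25

87/25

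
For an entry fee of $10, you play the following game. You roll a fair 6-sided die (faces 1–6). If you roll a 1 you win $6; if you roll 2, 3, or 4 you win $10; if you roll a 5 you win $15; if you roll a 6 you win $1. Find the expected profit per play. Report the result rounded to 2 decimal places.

E[payout] = (1/6)·1 + (1/6)·6 + (1/2)·10 + (1/6)·15 = 26/3
Expected profit = 26/3 − 10 = -4/3 ≈ -$1.33

-$1.33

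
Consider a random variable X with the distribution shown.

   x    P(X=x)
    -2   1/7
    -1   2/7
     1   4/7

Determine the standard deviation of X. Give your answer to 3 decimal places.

E[X] = 0, E[X²] = 10/7
Var(X) = E[X²] − (E[X])² = 10/7 − 0 = 10/7
SD(X) = √(10/7) ≈ 1.195

1.195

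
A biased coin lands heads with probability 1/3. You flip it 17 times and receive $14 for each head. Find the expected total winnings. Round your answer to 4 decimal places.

E[#heads] = 17·1/3 = 17/3 (linearity over flips).
E[winnings] = 14·17/3 = 238/3.
≈ 79.3333

$79.3333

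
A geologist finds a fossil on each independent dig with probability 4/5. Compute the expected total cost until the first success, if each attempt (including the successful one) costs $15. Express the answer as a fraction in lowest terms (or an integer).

75/4 dollars

E[#attempts] = 1/p = 5/4; E[cost] = 15·5/4 = 75/4.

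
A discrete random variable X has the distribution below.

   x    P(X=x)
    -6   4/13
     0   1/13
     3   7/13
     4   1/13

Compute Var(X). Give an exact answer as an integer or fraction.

2898/169

E[X] = (4/13)·(-6) + (1/13)·0 + (7/13)·3 + (1/13)·4 = 1/13
E[X²] = (4/13)·36 + (1/13)·0 + (7/13)·9 + (1/13)·16 = 223/13
Var(X) = 223/13 − (1/13)² = 2898/169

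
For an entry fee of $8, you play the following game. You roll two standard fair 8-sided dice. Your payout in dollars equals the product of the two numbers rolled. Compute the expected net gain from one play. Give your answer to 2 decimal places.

$12.25

Distribution of the product of the two numbers rolled: 1 w.p. 1/64, 2 w.p. 1/32, 3 w.p. 1/32, 4 w.p. 3/64, 5 w.p. 1/32, 6 w.p. 1/16, …
E[payout] = (1/64)·1 + (1/32)·2 + (1/32)·3 + (3/64)·4 + (1/32)·5 + (1/16)·6 + (1/32)·7 + (1/16)·8 + (1/64)·9 + (1/32)·10 + (1/16)·12 + (1/32)·14 + (1/32)·15 + (3/64)·16 + (1/32)·18 + (1/32)·20 + (1/32)·21 + (1/16)·24 + (1/64)·25 + (1/32)·28 + (1/32)·30 + (1/32)·32 + (1/32)·35 + (1/64)·36 + (1/32)·40 + (1/32)·42 + (1/32)·48 + (1/64)·49 + (1/32)·56 + (1/64)·64 = 81/4
Expected profit = 81/4 − 8 = 49/4 ≈ $12.25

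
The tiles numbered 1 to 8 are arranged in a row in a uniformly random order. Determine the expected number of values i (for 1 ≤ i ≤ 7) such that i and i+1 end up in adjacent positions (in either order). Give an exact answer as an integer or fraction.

7/4

For each i ∈ {1,…,7}, let Xᵢ = 1 if i and i+1 are adjacent. P(Xᵢ=1) = 2·(8−1)!/8! = 2/8.
By linearity, E[ΣXᵢ] = (7)·(2/8) = 7/4.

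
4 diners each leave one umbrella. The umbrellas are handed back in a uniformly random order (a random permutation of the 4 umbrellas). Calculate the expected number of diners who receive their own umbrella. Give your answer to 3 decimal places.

Let Xᵢ = 1 if person i gets their own umbrella. For each i, P(Xᵢ=1) = 1/4.
By linearity of expectation, E[X₁+…+X_4] = 4·(1/4) = 1.
≈ 1.000

1.000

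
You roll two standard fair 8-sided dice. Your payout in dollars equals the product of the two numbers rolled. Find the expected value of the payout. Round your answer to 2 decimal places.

$20.25

Distribution of the product of the two numbers rolled: 1 w.p. 1/64, 2 w.p. 1/32, 3 w.p. 1/32, 4 w.p. 3/64, 5 w.p. 1/32, 6 w.p. 1/16, …
E[payout] = (1/64)·1 + (1/32)·2 + (1/32)·3 + (3/64)·4 + (1/32)·5 + (1/16)·6 + (1/32)·7 + (1/16)·8 + (1/64)·9 + (1/32)·10 + (1/16)·12 + (1/32)·14 + (1/32)·15 + (3/64)·16 + (1/32)·18 + (1/32)·20 + (1/32)·21 + (1/16)·24 + (1/64)·25 + (1/32)·28 + (1/32)·30 + (1/32)·32 + (1/32)·35 + (1/64)·36 + (1/32)·40 + (1/32)·42 + (1/32)·48 + (1/64)·49 + (1/32)·56 + (1/64)·64 = 81/4
≈ $20.25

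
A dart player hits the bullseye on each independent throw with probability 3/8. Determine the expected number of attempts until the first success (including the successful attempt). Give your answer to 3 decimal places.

2.667

For a geometric distribution, E[trials] = 1/p = 1/(3/8) = 8/3.
≈ 2.667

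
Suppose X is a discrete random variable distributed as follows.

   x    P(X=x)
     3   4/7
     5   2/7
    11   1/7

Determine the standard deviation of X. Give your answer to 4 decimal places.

E[X] = 33/7, E[X²] = 207/7
Var(X) = E[X²] − (E[X])² = 207/7 − 1089/49 = 360/49
SD(X) = √(360/49) ≈ 2.7105

2.7105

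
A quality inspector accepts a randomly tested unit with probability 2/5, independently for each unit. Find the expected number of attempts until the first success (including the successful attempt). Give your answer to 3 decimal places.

2.500

For a geometric distribution, E[trials] = 1/p = 1/(2/5) = 5/2.
≈ 2.500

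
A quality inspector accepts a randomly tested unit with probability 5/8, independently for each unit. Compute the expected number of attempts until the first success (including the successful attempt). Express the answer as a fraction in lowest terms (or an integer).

8/5

For a geometric distribution, E[trials] = 1/p = 1/(5/8) = 8/5.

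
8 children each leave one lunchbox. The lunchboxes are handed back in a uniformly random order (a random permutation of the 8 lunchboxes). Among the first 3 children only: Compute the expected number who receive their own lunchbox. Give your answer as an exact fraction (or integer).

Let Xᵢ = 1 if person i gets their own lunchbox. For each i, P(Xᵢ=1) = 1/8.
By linearity of expectation, E[X₁+…+X_3] = 3·(1/8) = 3/8.

3/8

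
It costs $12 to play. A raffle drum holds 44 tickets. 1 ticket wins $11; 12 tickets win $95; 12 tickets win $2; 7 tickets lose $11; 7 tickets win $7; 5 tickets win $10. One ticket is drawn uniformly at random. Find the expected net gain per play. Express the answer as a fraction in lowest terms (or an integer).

E[payout] = (1/44)·11 + (12/44)·95 + (12/44)·2 + (7/44)·(-11) + (7/44)·7 + (5/44)·10 = 1197/44
Expected profit = 1197/44 − 12 = 669/44

669/44 dollars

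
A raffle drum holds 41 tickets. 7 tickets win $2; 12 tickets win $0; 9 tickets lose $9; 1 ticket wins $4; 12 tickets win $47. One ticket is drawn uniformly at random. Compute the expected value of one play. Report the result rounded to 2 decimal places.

$12.22

E[payout] = (7/41)·2 + (12/41)·0 + (9/41)·(-9) + (1/41)·4 + (12/41)·47 = 501/41
≈ $12.22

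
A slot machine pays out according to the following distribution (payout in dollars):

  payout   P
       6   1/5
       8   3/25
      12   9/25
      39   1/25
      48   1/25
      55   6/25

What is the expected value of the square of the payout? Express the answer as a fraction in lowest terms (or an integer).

23643/25

E[X²] = (1/5)·36 + (3/25)·64 + (9/25)·144 + (1/25)·1521 + (1/25)·2304 + (6/25)·3025
     = 23643/25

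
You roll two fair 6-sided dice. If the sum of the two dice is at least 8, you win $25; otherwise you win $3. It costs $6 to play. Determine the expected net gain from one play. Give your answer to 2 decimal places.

E[payout] = (7/12)·3 + (5/12)·25 = 73/6
Expected profit = 73/6 − 6 = 37/6 ≈ $6.17

$6.17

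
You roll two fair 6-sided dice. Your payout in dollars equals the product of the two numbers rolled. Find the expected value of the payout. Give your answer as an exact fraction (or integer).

Distribution of the product of the two numbers rolled: 1 w.p. 1/36, 2 w.p. 1/18, 3 w.p. 1/18, 4 w.p. 1/12, 5 w.p. 1/18, 6 w.p. 1/9, …
E[payout] = (1/36)·1 + (1/18)·2 + (1/18)·3 + (1/12)·4 + (1/18)·5 + (1/9)·6 + (1/18)·8 + (1/36)·9 + (1/18)·10 + (1/9)·12 + (1/18)·15 + (1/36)·16 + (1/18)·18 + (1/18)·20 + (1/18)·24 + (1/36)·25 + (1/18)·30 + (1/36)·36 = 49/4

49/4 dollars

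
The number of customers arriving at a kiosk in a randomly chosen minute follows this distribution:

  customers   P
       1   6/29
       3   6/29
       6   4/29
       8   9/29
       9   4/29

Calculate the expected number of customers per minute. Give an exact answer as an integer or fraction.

E[X] = (6/29)·1 + (6/29)·3 + (4/29)·6 + (9/29)·8 + (4/29)·9
     = 156/29

156/29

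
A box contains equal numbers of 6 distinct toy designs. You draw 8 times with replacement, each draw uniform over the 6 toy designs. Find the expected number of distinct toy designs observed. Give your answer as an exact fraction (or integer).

Let Xⱼ=1 if type j appears at least once. P(Xⱼ=1) = 1 − ((6−1)/6)^8 = 1288991/1679616.
E[#distinct] = 6·1288991/1679616 = 1288991/279936.

1288991/279936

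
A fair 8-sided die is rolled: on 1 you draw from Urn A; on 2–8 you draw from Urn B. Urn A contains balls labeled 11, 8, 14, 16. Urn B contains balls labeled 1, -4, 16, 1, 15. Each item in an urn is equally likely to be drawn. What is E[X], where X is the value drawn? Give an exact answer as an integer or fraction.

E[X | Urn A] = (11 + 8 + 14 + 16)/4 = 49/4
E[X | Urn B] = (1 − 4 + 16 + 1 + 15)/5 = 29/5
E[X] = (1/8)·49/4 + (7/8)·29/5 = 1057/160

1057/160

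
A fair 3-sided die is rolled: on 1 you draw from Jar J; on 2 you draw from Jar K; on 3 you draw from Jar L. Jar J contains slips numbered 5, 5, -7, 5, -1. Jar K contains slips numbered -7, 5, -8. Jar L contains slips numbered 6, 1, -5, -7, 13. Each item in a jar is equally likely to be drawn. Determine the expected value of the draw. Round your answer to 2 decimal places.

E[X | Jar J] = (5 + 5 − 7 + 5 − 1)/5 = 7/5
E[X | Jar K] = (-7 + 5 − 8)/3 = -10/3
E[X | Jar L] = (6 + 1 − 5 − 7 + 13)/5 = 8/5
E[X] = (1/3)·7/5 + (1/3)·(-10/3) + (1/3)·8/5 = -1/9 ≈ -0.11

-0.11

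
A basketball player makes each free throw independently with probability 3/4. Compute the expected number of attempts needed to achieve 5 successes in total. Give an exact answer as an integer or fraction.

20/3

By linearity (sum of 5 independent geometric waits), E[trials] = 5/p = 5/(3/4) = 20/3.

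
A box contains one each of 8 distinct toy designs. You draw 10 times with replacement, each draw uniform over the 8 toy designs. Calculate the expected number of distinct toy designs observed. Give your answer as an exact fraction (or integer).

791266575/134217728

Let Xⱼ=1 if type j appears at least once. P(Xⱼ=1) = 1 − ((8−1)/8)^10 = 791266575/1073741824.
E[#distinct] = 8·791266575/1073741824 = 791266575/134217728.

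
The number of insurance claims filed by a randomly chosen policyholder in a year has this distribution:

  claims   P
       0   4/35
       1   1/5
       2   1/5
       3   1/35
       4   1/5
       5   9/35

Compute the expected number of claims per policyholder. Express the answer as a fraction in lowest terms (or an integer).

97/35

E[X] = (4/35)·0 + (1/5)·1 + (1/5)·2 + (1/35)·3 + (1/5)·4 + (9/35)·5
     = 97/35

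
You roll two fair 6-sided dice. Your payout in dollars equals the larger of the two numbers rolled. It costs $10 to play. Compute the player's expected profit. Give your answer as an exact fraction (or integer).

Distribution of the larger of the two numbers rolled: 1 w.p. 1/36, 2 w.p. 1/12, 3 w.p. 5/36, 4 w.p. 7/36, 5 w.p. 1/4, 6 w.p. 11/36
E[payout] = (1/36)·1 + (1/12)·2 + (5/36)·3 + (7/36)·4 + (1/4)·5 + (11/36)·6 = 161/36
Expected profit = 161/36 − 10 = -199/36

-199/36 dollars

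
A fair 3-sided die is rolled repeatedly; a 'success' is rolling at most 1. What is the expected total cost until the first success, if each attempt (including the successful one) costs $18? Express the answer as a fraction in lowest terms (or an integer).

$54

E[#attempts] = 1/p = 3; E[cost] = 18·3 = 54.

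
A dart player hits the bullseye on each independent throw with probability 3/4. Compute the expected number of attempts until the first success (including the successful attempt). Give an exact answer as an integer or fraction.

4/3

For a geometric distribution, E[trials] = 1/p = 1/(3/4) = 4/3.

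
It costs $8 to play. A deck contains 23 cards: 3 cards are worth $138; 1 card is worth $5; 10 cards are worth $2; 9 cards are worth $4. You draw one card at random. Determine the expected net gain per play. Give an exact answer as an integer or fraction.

291/23 dollars

E[payout] = (3/23)·138 + (1/23)·5 + (10/23)·2 + (9/23)·4 = 475/23
Expected profit = 475/23 − 8 = 291/23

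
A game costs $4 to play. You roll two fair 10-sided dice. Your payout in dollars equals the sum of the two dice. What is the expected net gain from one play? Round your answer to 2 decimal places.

Distribution of the sum of the two dice: 2 w.p. 1/100, 3 w.p. 1/50, 4 w.p. 3/100, 5 w.p. 1/25, 6 w.p. 1/20, 7 w.p. 3/50, …
E[payout] = (1/100)·2 + (1/50)·3 + (3/100)·4 + (1/25)·5 + (1/20)·6 + (3/50)·7 + (7/100)·8 + (2/25)·9 + (9/100)·10 + (1/10)·11 + (9/100)·12 + (2/25)·13 + (7/100)·14 + (3/50)·15 + (1/20)·16 + (1/25)·17 + (3/100)·18 + (1/50)·19 + (1/100)·20 = 11
Expected profit = 11 − 4 = 7 ≈ $7.00

$7.00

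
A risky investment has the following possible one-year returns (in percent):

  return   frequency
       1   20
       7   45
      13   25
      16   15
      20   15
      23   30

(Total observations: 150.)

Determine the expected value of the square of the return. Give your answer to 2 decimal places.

Total = 150, so P(return=1) = 20/150, etc.
E[X²] = (2/15)·1 + (3/10)·49 + (1/6)·169 + (1/10)·256 + (1/10)·400 + (1/5)·529
     = 1072/5 ≈ 214.40

214.40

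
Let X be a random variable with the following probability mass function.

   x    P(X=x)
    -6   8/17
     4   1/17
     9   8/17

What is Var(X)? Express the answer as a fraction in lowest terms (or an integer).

15400/289

E[X] = (8/17)·(-6) + (1/17)·4 + (8/17)·9 = 28/17
E[X²] = (8/17)·36 + (1/17)·16 + (8/17)·81 = 56
Var(X) = 56 − (28/17)² = 15400/289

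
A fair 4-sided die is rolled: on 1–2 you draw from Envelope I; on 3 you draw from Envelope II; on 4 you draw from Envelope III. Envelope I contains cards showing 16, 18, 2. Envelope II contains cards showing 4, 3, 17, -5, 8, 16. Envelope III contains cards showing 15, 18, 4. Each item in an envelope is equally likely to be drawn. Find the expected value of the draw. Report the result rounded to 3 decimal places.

10.875

E[X | Envelope I] = (16 + 18 + 2)/3 = 12
E[X | Envelope II] = (4 + 3 + 17 − 5 + 8 + 16)/6 = 43/6
E[X | Envelope III] = (15 + 18 + 4)/3 = 37/3
E[X] = (1/2)·12 + (1/4)·43/6 + (1/4)·37/3 = 87/8 ≈ 10.875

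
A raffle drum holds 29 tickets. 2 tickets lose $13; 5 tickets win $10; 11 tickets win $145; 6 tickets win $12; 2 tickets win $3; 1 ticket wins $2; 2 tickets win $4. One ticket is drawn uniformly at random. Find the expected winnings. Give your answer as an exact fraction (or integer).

E[payout] = (2/29)·(-13) + (5/29)·10 + (11/29)·145 + (6/29)·12 + (2/29)·3 + (1/29)·2 + (2/29)·4 = 1707/29

1707/29 dollars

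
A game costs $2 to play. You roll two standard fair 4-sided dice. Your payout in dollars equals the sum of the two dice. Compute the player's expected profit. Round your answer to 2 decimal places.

$3.00

Distribution of the sum of the two dice: 2 w.p. 1/16, 3 w.p. 1/8, 4 w.p. 3/16, 5 w.p. 1/4, 6 w.p. 3/16, 7 w.p. 1/8, …
E[payout] = (1/16)·2 + (1/8)·3 + (3/16)·4 + (1/4)·5 + (3/16)·6 + (1/8)·7 + (1/16)·8 = 5
Expected profit = 5 − 2 = 3 ≈ $3.00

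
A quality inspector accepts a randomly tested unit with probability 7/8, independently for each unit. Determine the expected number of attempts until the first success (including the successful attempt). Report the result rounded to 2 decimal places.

For a geometric distribution, E[trials] = 1/p = 1/(7/8) = 8/7.
≈ 1.14

1.14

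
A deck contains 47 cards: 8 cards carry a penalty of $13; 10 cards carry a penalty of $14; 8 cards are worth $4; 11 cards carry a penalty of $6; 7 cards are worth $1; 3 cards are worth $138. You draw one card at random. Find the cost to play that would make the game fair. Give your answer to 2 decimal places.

E[payout] = (8/47)·(-13) + (10/47)·(-14) + (8/47)·4 + (11/47)·(-6) + (7/47)·1 + (3/47)·138 = 143/47
Fair fee = E[payout] = 143/47 ≈ $3.04

$3.04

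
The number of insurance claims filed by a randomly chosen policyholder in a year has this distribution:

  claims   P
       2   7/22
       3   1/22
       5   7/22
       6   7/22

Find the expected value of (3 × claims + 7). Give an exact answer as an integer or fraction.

218/11

E[3x+7] = (7/22)·13 + (1/22)·16 + (7/22)·22 + (7/22)·25
     = 218/11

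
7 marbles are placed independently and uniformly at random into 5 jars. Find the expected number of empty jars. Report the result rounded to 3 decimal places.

Let Xⱼ=1 if jar j is empty. P(Xⱼ=1) = ((5-1)/5)^7 = 16384/78125.
By linearity, E[#empty] = 5·16384/78125 = 16384/15625.
≈ 1.049

1.049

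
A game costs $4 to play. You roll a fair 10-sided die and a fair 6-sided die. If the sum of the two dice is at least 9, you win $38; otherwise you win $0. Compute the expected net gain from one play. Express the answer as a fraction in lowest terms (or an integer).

169/10 dollars

E[payout] = (9/20)·0 + (11/20)·38 = 209/10
Expected profit = 209/10 − 4 = 169/10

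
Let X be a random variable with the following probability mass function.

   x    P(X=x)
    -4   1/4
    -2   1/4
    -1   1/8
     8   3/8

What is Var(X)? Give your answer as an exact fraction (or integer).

1743/64

E[X] = (1/4)·(-4) + (1/4)·(-2) + (1/8)·(-1) + (3/8)·8 = 11/8
E[X²] = (1/4)·16 + (1/4)·4 + (1/8)·1 + (3/8)·64 = 233/8
Var(X) = 233/8 − (11/8)² = 1743/64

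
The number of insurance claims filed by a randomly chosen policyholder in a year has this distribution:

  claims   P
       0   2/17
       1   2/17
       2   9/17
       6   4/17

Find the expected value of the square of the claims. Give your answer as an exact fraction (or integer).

E[X²] = (2/17)·0 + (2/17)·1 + (9/17)·4 + (4/17)·36
     = 182/17

182/17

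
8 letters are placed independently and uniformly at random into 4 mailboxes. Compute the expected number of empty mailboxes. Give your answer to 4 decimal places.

Let Xⱼ=1 if mailbox j is empty. P(Xⱼ=1) = ((4-1)/4)^8 = 6561/65536.
By linearity, E[#empty] = 4·6561/65536 = 6561/16384.
≈ 0.4005

0.4005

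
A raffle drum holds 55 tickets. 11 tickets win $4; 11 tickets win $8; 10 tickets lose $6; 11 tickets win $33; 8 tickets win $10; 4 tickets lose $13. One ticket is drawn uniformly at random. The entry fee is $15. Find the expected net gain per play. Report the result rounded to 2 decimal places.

-$6.58

E[payout] = (11/55)·4 + (11/55)·8 + (10/55)·(-6) + (11/55)·33 + (8/55)·10 + (4/55)·(-13) = 463/55
Expected profit = 463/55 − 15 = -362/55 ≈ -$6.58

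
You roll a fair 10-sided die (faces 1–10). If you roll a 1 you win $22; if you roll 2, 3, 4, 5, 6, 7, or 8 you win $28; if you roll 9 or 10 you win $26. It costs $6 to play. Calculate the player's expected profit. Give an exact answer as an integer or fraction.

$21

E[payout] = (1/10)·22 + (1/5)·26 + (7/10)·28 = 27
Expected profit = 27 − 6 = 21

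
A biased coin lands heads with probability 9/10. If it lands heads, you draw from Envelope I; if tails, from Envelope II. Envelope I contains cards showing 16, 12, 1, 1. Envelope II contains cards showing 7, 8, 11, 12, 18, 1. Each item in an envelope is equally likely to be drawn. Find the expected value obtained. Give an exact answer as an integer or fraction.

E[X | Envelope I] = (16 + 12 + 1 + 1)/4 = 15/2
E[X | Envelope II] = (7 + 8 + 11 + 12 + 18 + 1)/6 = 19/2
E[X] = (9/10)·15/2 + (1/10)·19/2 = 77/10

77/10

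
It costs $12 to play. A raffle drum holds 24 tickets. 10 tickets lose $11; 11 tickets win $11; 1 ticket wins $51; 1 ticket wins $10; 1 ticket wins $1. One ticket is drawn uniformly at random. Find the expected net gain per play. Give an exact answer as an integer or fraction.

-215/24 dollars

E[payout] = (10/24)·(-11) + (11/24)·11 + (1/24)·51 + (1/24)·10 + (1/24)·1 = 73/24
Expected profit = 73/24 − 12 = -215/24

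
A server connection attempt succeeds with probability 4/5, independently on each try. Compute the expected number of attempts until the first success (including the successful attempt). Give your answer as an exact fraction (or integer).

5/4

For a geometric distribution, E[trials] = 1/p = 1/(4/5) = 5/4.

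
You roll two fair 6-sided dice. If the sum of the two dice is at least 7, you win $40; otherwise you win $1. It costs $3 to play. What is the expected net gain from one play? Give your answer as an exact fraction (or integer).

83/4 dollars

E[payout] = (5/12)·1 + (7/12)·40 = 95/4
Expected profit = 95/4 − 3 = 83/4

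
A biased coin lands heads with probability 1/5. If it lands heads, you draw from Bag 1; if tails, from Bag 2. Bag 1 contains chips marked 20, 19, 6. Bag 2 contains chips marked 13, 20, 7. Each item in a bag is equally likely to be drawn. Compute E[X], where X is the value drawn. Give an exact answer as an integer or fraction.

41/3

E[X | Bag 1] = (20 + 19 + 6)/3 = 15
E[X | Bag 2] = (13 + 20 + 7)/3 = 40/3
E[X] = (1/5)·15 + (4/5)·40/3 = 41/3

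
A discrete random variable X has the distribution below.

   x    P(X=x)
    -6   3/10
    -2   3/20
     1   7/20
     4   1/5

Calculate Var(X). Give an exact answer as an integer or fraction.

5619/400

E[X] = (3/10)·(-6) + (3/20)·(-2) + (7/20)·1 + (1/5)·4 = -19/20
E[X²] = (3/10)·36 + (3/20)·4 + (7/20)·1 + (1/5)·16 = 299/20
Var(X) = 299/20 − (-19/20)² = 5619/400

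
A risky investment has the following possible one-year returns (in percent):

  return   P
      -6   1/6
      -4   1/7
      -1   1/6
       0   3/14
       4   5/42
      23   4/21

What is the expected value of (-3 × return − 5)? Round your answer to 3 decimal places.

-14.357

E[-3x-5] = (1/6)·13 + (1/7)·7 + (1/6)·(-2) + (3/14)·(-5) + (5/42)·(-17) + (4/21)·(-74)
     = -201/14 ≈ -14.357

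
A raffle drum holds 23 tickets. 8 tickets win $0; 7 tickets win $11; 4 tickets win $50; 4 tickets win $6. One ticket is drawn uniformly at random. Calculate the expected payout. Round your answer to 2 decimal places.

$13.09

E[payout] = (8/23)·0 + (7/23)·11 + (4/23)·50 + (4/23)·6 = 301/23
≈ $13.09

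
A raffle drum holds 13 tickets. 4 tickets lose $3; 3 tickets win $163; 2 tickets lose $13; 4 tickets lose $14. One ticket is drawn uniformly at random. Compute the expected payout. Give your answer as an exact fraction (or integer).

E[payout] = (4/13)·(-3) + (3/13)·163 + (2/13)·(-13) + (4/13)·(-14) = 395/13

395/13 dollars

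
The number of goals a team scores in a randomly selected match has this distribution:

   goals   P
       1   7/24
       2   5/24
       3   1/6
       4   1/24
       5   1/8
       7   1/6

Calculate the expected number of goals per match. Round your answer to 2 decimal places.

3.17

E[X] = (7/24)·1 + (5/24)·2 + (1/6)·3 + (1/24)·4 + (1/8)·5 + (1/6)·7
     = 19/6 ≈ 3.17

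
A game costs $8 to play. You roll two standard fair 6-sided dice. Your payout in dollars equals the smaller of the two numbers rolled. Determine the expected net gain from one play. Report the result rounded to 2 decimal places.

-$5.47

Distribution of the smaller of the two numbers rolled: 1 w.p. 11/36, 2 w.p. 1/4, 3 w.p. 7/36, 4 w.p. 5/36, 5 w.p. 1/12, 6 w.p. 1/36
E[payout] = (11/36)·1 + (1/4)·2 + (7/36)·3 + (5/36)·4 + (1/12)·5 + (1/36)·6 = 91/36
Expected profit = 91/36 − 8 = -197/36 ≈ -$5.47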